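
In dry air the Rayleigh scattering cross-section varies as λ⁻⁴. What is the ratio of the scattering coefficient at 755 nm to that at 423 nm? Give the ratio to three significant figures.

Rayleigh scattering ∝ λ⁻⁴, so the ratio of coefficients is the inverse fourth power of the wavelength ratio.
σ(755)/σ(423) = (423/755)⁴ = (0.5603)⁴ = 0.09853.

0.0985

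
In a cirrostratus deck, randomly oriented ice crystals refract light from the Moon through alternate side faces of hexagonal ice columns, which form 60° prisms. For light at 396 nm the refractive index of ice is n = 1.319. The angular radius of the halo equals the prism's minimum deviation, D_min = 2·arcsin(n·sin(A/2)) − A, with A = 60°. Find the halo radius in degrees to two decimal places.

22.52°

n·sin(A/2) = 1.319 × sin 30° = 1.319 × 0.5000 = 0.6595.
D_min = 2·arcsin(0.6595) − 60° = 2 × 41.262° − 60° = 22.524°.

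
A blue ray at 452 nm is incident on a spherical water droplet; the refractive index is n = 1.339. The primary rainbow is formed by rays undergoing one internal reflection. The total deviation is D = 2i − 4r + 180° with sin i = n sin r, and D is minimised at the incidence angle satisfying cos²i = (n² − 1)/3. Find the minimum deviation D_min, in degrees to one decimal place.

cos²i = (1.79292 − 1)/3 = 0.26431; i = arccos(0.51411) = 59.062°.
sin r = sin 59.062°/1.339 = 0.64057; r = 39.834°.
D_min = 2·59.062° − 4·39.834° + 180° = 138.786°.

138.8°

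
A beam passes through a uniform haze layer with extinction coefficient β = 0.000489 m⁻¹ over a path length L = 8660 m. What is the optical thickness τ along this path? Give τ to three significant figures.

4.23

τ = β·L = 0.000489 × 8660 = 4.2347.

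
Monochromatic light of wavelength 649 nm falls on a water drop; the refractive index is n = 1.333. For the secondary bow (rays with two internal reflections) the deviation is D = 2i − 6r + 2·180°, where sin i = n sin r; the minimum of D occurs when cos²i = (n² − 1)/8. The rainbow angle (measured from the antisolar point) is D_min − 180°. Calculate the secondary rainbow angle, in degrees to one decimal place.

50.9°

cos²i = (1.77689 − 1)/8 = 0.09711; i = arccos(0.31163) = 71.843°.
sin r = sin 71.843°/1.333 = 0.71283; r = 45.466°.
D_min = 2·71.843° − 6·45.466° + 360° = 230.891°.
Rainbow angle = D_min − 180° = 50.891°.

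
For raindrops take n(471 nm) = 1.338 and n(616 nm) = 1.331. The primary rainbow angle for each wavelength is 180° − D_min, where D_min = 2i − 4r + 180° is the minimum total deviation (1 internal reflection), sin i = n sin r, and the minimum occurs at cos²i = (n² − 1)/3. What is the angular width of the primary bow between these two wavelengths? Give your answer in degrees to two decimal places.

1.01°

At 471 nm (n = 1.338): cos²i = 0.26341 → i = 59.120°, r = 39.899°, D_min = 138.643°, rainbow angle = 41.357°.
At 616 nm (n = 1.331): cos²i = 0.25719 → i = 59.527°, r = 40.356°, D_min = 137.630°, rainbow angle = 42.370°.
Angular width = |41.357° − 42.370°| = 1.013°.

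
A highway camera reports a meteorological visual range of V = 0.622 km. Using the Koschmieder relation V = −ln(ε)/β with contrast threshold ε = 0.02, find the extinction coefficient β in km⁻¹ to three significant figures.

6.29 km⁻¹

β = −ln(0.02) / V = 3.912 / 0.622 = 6.2894 km⁻¹.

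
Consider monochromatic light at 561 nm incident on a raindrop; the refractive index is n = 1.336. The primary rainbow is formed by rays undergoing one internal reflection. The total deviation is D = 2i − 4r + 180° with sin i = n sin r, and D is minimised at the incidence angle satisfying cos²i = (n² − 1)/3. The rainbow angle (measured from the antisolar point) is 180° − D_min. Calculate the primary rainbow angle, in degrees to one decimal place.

cos²i = (1.78490 − 1)/3 = 0.26163; i = arccos(0.51150) = 59.236°.
sin r = sin 59.236°/1.336 = 0.64318; r = 40.029°.
D_min = 2·59.236° − 4·40.029° + 180° = 138.356°.
Rainbow angle = 180° − D_min = 41.644°.

41.6°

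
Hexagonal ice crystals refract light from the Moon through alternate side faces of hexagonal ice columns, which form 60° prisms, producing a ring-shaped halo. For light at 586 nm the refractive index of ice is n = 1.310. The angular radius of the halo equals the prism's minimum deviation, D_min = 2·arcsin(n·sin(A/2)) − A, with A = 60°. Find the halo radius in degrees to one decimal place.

21.8°

n·sin(A/2) = 1.310 × sin 30° = 1.310 × 0.5000 = 0.6550.
D_min = 2·arcsin(0.6550) − 60° = 2 × 40.920° − 60° = 21.839°.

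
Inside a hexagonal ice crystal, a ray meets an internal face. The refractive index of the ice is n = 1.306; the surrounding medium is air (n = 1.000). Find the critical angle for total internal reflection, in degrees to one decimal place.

50.0°

sin θ_c = n_air / n = 1.000 / 1.306 = 0.7657.
θ_c = arcsin(0.7657) = 49.97°.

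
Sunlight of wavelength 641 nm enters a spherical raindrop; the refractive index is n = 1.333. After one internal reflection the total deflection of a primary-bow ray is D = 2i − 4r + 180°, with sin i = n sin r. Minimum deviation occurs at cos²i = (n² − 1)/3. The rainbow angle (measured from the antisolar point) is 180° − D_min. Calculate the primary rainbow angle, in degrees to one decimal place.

cos²i = (1.77689 − 1)/3 = 0.25896; i = arccos(0.50888) = 59.410°.
sin r = sin 59.410°/1.333 = 0.64579; r = 40.225°.
D_min = 2·59.410° − 4·40.225° + 180° = 137.922°.
Rainbow angle = 180° − D_min = 42.078°.

42.1°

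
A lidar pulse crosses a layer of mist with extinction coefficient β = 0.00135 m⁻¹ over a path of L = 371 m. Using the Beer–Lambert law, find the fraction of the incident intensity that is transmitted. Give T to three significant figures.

0.606

τ = β·L = 0.00135 × 371 = 0.5009.
T = exp(−0.5009) = 0.6060.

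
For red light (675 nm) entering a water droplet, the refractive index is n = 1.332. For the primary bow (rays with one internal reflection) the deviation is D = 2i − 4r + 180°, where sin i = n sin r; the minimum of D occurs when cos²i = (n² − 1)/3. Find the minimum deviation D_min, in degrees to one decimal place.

cos²i = (1.77422 − 1)/3 = 0.25807; i = arccos(0.50801) = 59.469°.
sin r = sin 59.469°/1.332 = 0.64666; r = 40.290°.
D_min = 2·59.469° − 4·40.290° + 180° = 137.776°.

137.8°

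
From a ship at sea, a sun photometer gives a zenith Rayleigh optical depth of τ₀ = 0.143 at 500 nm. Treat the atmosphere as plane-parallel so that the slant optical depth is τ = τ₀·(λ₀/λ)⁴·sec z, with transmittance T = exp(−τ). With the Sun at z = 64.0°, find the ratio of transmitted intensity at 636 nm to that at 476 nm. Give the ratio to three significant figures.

Airmass: sec 64.0° = 2.2812.
τ(636 nm) = 0.143 × (500/636)⁴ × 2.2812 = 0.143 × 0.3820 × 2.2812 = 0.1246.
τ(476 nm) = 0.143 × (500/476)⁴ × 2.2812 = 0.143 × 1.2175 × 2.2812 = 0.3971.
T(636)/T(476) = exp(τ_B − τ_A) = exp(0.2725) = 1.3133.

1.31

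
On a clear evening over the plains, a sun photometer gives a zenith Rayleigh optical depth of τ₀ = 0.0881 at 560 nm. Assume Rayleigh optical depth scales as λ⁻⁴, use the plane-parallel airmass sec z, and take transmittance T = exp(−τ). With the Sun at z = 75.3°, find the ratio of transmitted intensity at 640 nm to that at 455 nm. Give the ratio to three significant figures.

1.81

Airmass: sec 75.3° = 3.9408.
τ(640 nm) = 0.0881 × (560/640)⁴ × 3.9408 = 0.0881 × 0.5862 × 3.9408 = 0.2035.
τ(455 nm) = 0.0881 × (560/455)⁴ × 3.9408 = 0.0881 × 2.2946 × 3.9408 = 0.7966.
T(640)/T(455) = exp(τ_B − τ_A) = exp(0.5931) = 1.8096.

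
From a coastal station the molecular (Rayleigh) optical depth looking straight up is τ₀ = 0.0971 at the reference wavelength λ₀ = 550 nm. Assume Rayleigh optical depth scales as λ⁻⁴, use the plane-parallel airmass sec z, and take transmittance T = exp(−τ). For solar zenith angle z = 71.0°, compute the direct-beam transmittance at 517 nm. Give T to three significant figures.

0.682

sec 71.0° = 3.0716.
τ = 0.0971 × (550/517)⁴ × 3.0716 = 0.0971 × 1.2808 × 3.0716 = 0.3820.
T = exp(−0.3820) = 0.6825.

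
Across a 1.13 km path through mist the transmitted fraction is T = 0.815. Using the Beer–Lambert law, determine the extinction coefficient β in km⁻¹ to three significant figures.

Beer–Lambert: T = exp(−βL) ⇒ β = −ln(T)/L = −ln(0.815)/1.13 = 0.2046/1.13 = 0.181 km⁻¹.

0.181 km⁻¹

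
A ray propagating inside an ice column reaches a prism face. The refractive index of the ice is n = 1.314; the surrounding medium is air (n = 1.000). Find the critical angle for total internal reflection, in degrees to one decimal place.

sin θ_c = n_air / n = 1.000 / 1.314 = 0.7610.
θ_c = arcsin(0.7610) = 49.56°.

49.6°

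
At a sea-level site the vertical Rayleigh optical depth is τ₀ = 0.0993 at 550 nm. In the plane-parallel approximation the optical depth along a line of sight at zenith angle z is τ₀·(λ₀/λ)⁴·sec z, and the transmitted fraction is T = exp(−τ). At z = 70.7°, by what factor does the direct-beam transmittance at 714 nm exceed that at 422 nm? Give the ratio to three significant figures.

Airmass: sec 70.7° = 3.0256.
τ(714 nm) = 0.0993 × (550/714)⁴ × 3.0256 = 0.0993 × 0.3521 × 3.0256 = 0.1058.
τ(422 nm) = 0.0993 × (550/422)⁴ × 3.0256 = 0.0993 × 2.8854 × 3.0256 = 0.8669.
T(714)/T(422) = exp(τ_B − τ_A) = exp(0.7611) = 2.1406.

2.14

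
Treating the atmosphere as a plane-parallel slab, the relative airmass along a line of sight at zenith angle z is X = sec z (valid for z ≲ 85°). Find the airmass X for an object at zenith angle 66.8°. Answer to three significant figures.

2.54

X = sec z = 1/cos 66.8° = 1/0.3939 = 2.5384.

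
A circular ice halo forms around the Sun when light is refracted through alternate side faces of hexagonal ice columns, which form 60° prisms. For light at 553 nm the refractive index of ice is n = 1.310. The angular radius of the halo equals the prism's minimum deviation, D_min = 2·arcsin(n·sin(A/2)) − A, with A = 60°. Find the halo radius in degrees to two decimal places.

n·sin(A/2) = 1.310 × sin 30° = 1.310 × 0.5000 = 0.6550.
D_min = 2·arcsin(0.6550) − 60° = 2 × 40.920° − 60° = 21.839°.

21.84°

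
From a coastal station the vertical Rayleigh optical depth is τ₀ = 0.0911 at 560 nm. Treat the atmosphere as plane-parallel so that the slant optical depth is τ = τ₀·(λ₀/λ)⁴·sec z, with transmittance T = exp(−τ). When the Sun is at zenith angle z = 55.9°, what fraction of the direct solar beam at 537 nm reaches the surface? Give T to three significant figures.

sec 55.9° = 1.7837.
τ = 0.0911 × (560/537)⁴ × 1.7837 = 0.0911 × 1.1826 × 1.7837 = 0.1922.
T = exp(−0.1922) = 0.8252.

0.825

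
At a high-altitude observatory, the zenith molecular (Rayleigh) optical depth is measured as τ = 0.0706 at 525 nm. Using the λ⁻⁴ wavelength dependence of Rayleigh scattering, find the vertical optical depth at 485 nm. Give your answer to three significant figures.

τ(485 nm) = τ(525 nm) × (525/485)⁴ = 0.0706 × (1.0825)⁴ = 0.0706 × 1.3730 = 0.0969.

0.0969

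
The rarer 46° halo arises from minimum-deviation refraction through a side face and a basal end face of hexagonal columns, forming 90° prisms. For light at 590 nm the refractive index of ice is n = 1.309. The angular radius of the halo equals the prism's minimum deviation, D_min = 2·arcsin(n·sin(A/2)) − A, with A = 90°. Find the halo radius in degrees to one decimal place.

n·sin(A/2) = 1.309 × sin 45° = 1.309 × 0.7071 = 0.9256.
D_min = 2·arcsin(0.9256) − 90° = 2 × 67.759° − 90° = 45.519°.

45.5°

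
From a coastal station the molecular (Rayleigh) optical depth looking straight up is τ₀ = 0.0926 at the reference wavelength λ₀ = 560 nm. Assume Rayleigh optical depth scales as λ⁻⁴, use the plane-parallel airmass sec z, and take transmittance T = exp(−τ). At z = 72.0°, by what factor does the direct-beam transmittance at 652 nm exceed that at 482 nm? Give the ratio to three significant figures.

1.47

Airmass: sec 72.0° = 3.2361.
τ(652 nm) = 0.0926 × (560/652)⁴ × 3.2361 = 0.0926 × 0.5442 × 3.2361 = 0.1631.
τ(482 nm) = 0.0926 × (560/482)⁴ × 3.2361 = 0.0926 × 1.8221 × 3.2361 = 0.5460.
T(652)/T(482) = exp(τ_B − τ_A) = exp(0.3829) = 1.4666.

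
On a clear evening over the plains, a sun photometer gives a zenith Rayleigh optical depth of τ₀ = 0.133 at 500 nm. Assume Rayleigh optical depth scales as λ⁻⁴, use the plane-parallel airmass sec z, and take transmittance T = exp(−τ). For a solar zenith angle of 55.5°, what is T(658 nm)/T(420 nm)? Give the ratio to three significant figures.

1.48

Airmass: sec 55.5° = 1.7655.
τ(658 nm) = 0.133 × (500/658)⁴ × 1.7655 = 0.133 × 0.3334 × 1.7655 = 0.0783.
τ(420 nm) = 0.133 × (500/420)⁴ × 1.7655 = 0.133 × 2.0086 × 1.7655 = 0.4716.
T(658)/T(420) = exp(τ_B − τ_A) = exp(0.3933) = 1.4819.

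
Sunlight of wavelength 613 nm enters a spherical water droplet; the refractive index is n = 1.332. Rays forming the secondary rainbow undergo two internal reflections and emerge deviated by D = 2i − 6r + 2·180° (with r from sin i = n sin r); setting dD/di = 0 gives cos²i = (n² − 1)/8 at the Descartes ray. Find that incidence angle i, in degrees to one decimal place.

71.9°

cos²i = (1.332² − 1)/8 = (1.77422 − 1)/8 = 0.09678.
cos i = 0.31109, so i = 71.875°.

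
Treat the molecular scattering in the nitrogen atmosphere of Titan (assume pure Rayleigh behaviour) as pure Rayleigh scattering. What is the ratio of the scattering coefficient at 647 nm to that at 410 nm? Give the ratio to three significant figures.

Rayleigh scattering ∝ λ⁻⁴, so the ratio of coefficients is the inverse fourth power of the wavelength ratio.
σ(647)/σ(410) = (410/647)⁴ = (0.6337)⁴ = 0.1613.

0.161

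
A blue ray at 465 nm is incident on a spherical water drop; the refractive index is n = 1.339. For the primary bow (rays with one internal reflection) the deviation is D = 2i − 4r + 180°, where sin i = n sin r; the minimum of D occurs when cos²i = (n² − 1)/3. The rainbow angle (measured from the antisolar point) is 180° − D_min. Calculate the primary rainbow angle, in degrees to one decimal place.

cos²i = (1.79292 − 1)/3 = 0.26431; i = arccos(0.51411) = 59.062°.
sin r = sin 59.062°/1.339 = 0.64057; r = 39.834°.
D_min = 2·59.062° − 4·39.834° + 180° = 138.786°.
Rainbow angle = 180° − D_min = 41.214°.

41.2°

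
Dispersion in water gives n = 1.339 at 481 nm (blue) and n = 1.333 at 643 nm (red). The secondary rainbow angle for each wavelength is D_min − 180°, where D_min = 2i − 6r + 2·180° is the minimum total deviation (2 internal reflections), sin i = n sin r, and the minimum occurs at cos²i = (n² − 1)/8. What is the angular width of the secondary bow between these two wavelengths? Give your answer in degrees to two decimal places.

1.56°

At 481 nm (n = 1.339): cos²i = 0.09912 → i = 71.650°, r = 45.141°, D_min = 232.451°, rainbow angle = 52.451°.
At 643 nm (n = 1.333): cos²i = 0.09711 → i = 71.843°, r = 45.466°, D_min = 230.891°, rainbow angle = 50.891°.
Angular width = |52.451° − 50.891°| = 1.560°.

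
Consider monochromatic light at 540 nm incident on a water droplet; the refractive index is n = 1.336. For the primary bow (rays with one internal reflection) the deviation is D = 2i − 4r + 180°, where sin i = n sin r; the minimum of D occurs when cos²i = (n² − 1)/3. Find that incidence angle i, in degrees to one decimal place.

59.2°

cos²i = (1.336² − 1)/3 = (1.78490 − 1)/3 = 0.26163.
cos i = 0.51150, so i = 59.236°.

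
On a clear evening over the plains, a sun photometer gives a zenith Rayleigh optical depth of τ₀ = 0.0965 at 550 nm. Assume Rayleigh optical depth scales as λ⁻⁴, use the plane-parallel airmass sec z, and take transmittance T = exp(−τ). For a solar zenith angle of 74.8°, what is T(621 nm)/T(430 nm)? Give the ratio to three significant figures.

Airmass: sec 74.8° = 3.8140.
τ(621 nm) = 0.0965 × (550/621)⁴ × 3.8140 = 0.0965 × 0.6153 × 3.8140 = 0.2265.
τ(430 nm) = 0.0965 × (550/430)⁴ × 3.8140 = 0.0965 × 2.6766 × 3.8140 = 0.9851.
T(621)/T(430) = exp(τ_B − τ_A) = exp(0.7587) = 2.1354.

2.14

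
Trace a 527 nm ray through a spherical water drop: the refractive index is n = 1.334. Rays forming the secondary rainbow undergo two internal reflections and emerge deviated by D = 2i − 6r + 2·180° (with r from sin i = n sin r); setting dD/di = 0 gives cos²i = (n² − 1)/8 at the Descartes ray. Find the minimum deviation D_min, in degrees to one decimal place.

231.2°

cos²i = (1.77956 − 1)/8 = 0.09744; i = arccos(0.31216) = 71.810°.
sin r = sin 71.810°/1.334 = 0.71217; r = 45.411°.
D_min = 2·71.810° − 6·45.411° + 360° = 231.153°.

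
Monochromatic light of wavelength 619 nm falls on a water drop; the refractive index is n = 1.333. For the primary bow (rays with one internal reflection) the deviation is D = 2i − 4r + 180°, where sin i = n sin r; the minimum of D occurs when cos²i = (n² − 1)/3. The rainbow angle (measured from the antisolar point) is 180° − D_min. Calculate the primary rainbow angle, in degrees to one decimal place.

cos²i = (1.77689 − 1)/3 = 0.25896; i = arccos(0.50888) = 59.410°.
sin r = sin 59.410°/1.333 = 0.64579; r = 40.225°.
D_min = 2·59.410° − 4·40.225° + 180° = 137.922°.
Rainbow angle = 180° − D_min = 42.078°.

42.1°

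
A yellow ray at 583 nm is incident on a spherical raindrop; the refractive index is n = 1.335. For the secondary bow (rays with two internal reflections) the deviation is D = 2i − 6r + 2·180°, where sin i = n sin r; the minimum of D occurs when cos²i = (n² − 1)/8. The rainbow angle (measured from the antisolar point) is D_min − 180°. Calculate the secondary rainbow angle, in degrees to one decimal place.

51.4°

cos²i = (1.78222 − 1)/8 = 0.09778; i = arccos(0.31269) = 71.778°.
sin r = sin 71.778°/1.335 = 0.71150; r = 45.357°.
D_min = 2·71.778° − 6·45.357° + 360° = 231.414°.
Rainbow angle = D_min − 180° = 51.414°.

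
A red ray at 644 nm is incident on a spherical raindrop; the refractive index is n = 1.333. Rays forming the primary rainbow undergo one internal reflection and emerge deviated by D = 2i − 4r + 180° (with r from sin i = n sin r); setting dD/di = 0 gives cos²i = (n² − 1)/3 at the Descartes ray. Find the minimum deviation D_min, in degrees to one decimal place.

137.9°

cos²i = (1.77689 − 1)/3 = 0.25896; i = arccos(0.50888) = 59.410°.
sin r = sin 59.410°/1.333 = 0.64579; r = 40.225°.
D_min = 2·59.410° − 4·40.225° + 180° = 137.922°.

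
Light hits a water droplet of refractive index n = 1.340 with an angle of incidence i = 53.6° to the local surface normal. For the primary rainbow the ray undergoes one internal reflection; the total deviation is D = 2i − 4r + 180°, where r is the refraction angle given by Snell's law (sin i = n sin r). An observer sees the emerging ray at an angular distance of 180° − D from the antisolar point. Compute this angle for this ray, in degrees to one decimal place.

sin r = sin 53.6° / 1.340 = 0.8049/1.340 = 0.6007; r = 36.92°.
D = 2·53.6° − 4·36.92° + 180° = 107.20° − 147.67° + 180° = 139.53°.
Angle from antisolar point = 180° − D = 40.47°.

40.5°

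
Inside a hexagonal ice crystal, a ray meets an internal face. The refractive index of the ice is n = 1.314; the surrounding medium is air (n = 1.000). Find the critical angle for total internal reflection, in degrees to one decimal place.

sin θ_c = n_air / n = 1.000 / 1.314 = 0.7610.
θ_c = arcsin(0.7610) = 49.56°.

49.6°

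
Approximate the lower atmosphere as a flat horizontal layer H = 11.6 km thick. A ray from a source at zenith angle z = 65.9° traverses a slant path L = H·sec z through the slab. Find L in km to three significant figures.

sec z = 1/cos 65.9° = 2.4490.
L = 11.6 × 2.4490 = 28.408 km.

28.4 km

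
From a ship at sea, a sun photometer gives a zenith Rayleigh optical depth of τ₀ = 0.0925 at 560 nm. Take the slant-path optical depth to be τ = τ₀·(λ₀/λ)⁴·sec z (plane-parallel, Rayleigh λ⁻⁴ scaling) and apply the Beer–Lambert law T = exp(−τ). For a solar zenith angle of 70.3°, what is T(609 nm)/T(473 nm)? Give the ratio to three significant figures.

1.41

Airmass: sec 70.3° = 2.9665.
τ(609 nm) = 0.0925 × (560/609)⁴ × 2.9665 = 0.0925 × 0.7150 × 2.9665 = 0.1962.
τ(473 nm) = 0.0925 × (560/473)⁴ × 2.9665 = 0.0925 × 1.9648 × 2.9665 = 0.5391.
T(609)/T(473) = exp(τ_B − τ_A) = exp(0.3429) = 1.4091.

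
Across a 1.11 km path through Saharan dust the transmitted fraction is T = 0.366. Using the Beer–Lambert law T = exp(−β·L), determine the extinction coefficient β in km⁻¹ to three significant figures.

0.906 km⁻¹

Beer–Lambert: T = exp(−βL) ⇒ β = −ln(T)/L = −ln(0.366)/1.11 = 1.0051/1.11 = 0.9055 km⁻¹.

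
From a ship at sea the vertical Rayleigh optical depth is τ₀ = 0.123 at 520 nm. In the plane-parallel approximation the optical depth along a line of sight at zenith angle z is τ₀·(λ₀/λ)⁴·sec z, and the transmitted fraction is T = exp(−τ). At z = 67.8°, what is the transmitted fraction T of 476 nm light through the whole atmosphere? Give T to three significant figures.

0.629

sec 67.8° = 2.6466.
τ = 0.123 × (520/476)⁴ × 2.6466 = 0.123 × 1.4242 × 2.6466 = 0.4636.
T = exp(−0.4636) = 0.6290.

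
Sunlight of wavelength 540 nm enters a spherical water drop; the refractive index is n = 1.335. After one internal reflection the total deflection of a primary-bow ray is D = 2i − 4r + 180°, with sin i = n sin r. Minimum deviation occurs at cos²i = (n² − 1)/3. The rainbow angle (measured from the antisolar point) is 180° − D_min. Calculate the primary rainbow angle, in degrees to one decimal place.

41.8°

cos²i = (1.78222 − 1)/3 = 0.26074; i = arccos(0.51063) = 59.294°.
sin r = sin 59.294°/1.335 = 0.64405; r = 40.094°.
D_min = 2·59.294° − 4·40.094° + 180° = 138.212°.
Rainbow angle = 180° − D_min = 41.788°.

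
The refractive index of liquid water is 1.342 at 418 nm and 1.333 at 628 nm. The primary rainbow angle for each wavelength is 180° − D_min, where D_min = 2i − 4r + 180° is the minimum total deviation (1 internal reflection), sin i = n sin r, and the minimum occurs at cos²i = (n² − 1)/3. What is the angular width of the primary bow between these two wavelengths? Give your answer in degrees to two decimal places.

At 418 nm (n = 1.342): cos²i = 0.26699 → i = 58.888°, r = 39.641°, D_min = 139.213°, rainbow angle = 40.787°.
At 628 nm (n = 1.333): cos²i = 0.25896 → i = 59.410°, r = 40.225°, D_min = 137.922°, rainbow angle = 42.078°.
Angular width = |40.787° − 42.078°| = 1.291°.

1.29°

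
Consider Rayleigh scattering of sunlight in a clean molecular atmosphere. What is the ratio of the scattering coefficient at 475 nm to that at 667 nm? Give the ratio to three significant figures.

3.89

Rayleigh scattering ∝ λ⁻⁴, so the ratio of coefficients is the inverse fourth power of the wavelength ratio.
σ(475)/σ(667) = (667/475)⁴ = (1.4042)⁴ = 3.888.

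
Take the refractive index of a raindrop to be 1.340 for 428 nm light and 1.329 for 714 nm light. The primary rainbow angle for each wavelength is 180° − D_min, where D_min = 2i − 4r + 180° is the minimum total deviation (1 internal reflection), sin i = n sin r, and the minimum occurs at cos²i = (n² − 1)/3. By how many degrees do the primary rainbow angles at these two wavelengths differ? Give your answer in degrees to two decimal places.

At 428 nm (n = 1.340): cos²i = 0.26520 → i = 59.004°, r = 39.770°, D_min = 138.929°, rainbow angle = 41.071°.
At 714 nm (n = 1.329): cos²i = 0.25541 → i = 59.643°, r = 40.487°, D_min = 137.337°, rainbow angle = 42.663°.
Angular width = |41.071° − 42.663°| = 1.592°.

1.59°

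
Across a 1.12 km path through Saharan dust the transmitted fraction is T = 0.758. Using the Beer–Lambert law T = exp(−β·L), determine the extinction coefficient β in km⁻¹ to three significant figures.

Beer–Lambert: T = exp(−βL) ⇒ β = −ln(T)/L = −ln(0.758)/1.12 = 0.2771/1.12 = 0.2474 km⁻¹.

0.247 km⁻¹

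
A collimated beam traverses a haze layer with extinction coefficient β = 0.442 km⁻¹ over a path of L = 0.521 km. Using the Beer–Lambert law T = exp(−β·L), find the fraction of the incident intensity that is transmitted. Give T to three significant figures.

τ = β·L = 0.442 × 0.521 = 0.2303.
T = exp(−0.2303) = 0.7943.

0.794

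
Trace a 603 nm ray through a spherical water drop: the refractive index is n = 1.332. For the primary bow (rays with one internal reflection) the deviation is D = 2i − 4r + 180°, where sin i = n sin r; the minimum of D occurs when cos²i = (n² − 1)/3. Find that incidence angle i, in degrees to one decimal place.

59.5°

cos²i = (1.332² − 1)/3 = (1.77422 − 1)/3 = 0.25807.
cos i = 0.50801, so i = 59.469°.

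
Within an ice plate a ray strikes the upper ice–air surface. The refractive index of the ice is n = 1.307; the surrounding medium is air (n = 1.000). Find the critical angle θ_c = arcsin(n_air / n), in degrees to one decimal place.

49.9°

sin θ_c = n_air / n = 1.000 / 1.307 = 0.7651.
θ_c = arcsin(0.7651) = 49.92°.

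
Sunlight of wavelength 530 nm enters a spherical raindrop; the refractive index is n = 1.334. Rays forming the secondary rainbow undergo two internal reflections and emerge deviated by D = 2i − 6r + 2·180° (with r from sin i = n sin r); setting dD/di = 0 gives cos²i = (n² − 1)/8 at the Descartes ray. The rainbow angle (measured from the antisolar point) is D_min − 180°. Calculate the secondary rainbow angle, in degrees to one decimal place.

51.2°

cos²i = (1.77956 − 1)/8 = 0.09744; i = arccos(0.31216) = 71.810°.
sin r = sin 71.810°/1.334 = 0.71217; r = 45.411°.
D_min = 2·71.810° − 6·45.411° + 360° = 231.153°.
Rainbow angle = D_min − 180° = 51.153°.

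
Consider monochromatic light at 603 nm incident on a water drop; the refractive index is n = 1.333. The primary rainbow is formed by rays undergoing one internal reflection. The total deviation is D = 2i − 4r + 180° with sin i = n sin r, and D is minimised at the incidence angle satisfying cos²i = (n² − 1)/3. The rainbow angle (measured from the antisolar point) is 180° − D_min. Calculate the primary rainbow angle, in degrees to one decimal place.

cos²i = (1.77689 − 1)/3 = 0.25896; i = arccos(0.50888) = 59.410°.
sin r = sin 59.410°/1.333 = 0.64579; r = 40.225°.
D_min = 2·59.410° − 4·40.225° + 180° = 137.922°.
Rainbow angle = 180° − D_min = 42.078°.

42.1°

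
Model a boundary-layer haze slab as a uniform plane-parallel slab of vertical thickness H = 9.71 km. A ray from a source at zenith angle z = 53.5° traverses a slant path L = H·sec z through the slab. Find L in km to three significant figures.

16.3 km

sec z = 1/cos 53.5° = 1.6812.
L = 9.71 × 1.6812 = 16.324 km.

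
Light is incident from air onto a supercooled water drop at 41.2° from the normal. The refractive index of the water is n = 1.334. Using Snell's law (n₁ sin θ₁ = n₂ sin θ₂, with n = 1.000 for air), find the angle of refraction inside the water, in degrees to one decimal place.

Snell: sin θ_r = sin θ_i / n = sin 41.2° / 1.334 = 0.6587 / 1.334 = 0.4938.
θ_r = arcsin(0.4938) = 29.59°.

29.6°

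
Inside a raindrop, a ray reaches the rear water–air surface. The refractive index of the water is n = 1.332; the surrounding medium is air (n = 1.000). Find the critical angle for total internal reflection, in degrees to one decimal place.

sin θ_c = n_air / n = 1.000 / 1.332 = 0.7508.
θ_c = arcsin(0.7508) = 48.66°.

48.7°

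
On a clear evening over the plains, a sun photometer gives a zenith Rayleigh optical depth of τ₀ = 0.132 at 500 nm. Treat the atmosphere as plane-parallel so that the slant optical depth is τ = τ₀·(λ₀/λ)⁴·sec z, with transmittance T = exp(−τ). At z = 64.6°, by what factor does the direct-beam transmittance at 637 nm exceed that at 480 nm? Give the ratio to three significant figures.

1.28

Airmass: sec 64.6° = 2.3314.
τ(637 nm) = 0.132 × (500/637)⁴ × 2.3314 = 0.132 × 0.3796 × 2.3314 = 0.1168.
τ(480 nm) = 0.132 × (500/480)⁴ × 2.3314 = 0.132 × 1.1774 × 2.3314 = 0.3623.
T(637)/T(480) = exp(τ_B − τ_A) = exp(0.2455) = 1.2783.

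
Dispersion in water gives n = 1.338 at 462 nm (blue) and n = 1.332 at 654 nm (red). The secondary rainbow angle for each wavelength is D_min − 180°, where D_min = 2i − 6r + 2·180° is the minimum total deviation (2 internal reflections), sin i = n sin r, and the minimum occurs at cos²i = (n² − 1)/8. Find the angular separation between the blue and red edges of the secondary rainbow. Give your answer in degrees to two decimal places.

At 462 nm (n = 1.338): cos²i = 0.09878 → i = 71.682°, r = 45.195°, D_min = 232.193°, rainbow angle = 52.193°.
At 654 nm (n = 1.332): cos²i = 0.09678 → i = 71.875°, r = 45.520°, D_min = 230.628°, rainbow angle = 50.628°.
Angular width = |52.193° − 50.628°| = 1.564°.

1.56°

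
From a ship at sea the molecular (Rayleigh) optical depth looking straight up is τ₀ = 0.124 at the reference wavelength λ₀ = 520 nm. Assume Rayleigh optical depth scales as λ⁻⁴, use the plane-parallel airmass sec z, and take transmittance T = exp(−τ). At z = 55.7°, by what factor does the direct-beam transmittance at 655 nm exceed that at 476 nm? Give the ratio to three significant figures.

1.25

Airmass: sec 55.7° = 1.7745.
τ(655 nm) = 0.124 × (520/655)⁴ × 1.7745 = 0.124 × 0.3972 × 1.7745 = 0.0874.
τ(476 nm) = 0.124 × (520/476)⁴ × 1.7745 = 0.124 × 1.4242 × 1.7745 = 0.3134.
T(655)/T(476) = exp(τ_B − τ_A) = exp(0.2260) = 1.2536.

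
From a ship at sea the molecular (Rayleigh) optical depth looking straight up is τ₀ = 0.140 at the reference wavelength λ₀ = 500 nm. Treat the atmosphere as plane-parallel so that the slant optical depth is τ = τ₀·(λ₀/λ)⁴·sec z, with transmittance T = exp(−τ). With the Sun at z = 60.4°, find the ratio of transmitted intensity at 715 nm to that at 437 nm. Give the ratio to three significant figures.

1.52

Airmass: sec 60.4° = 2.0245.
τ(715 nm) = 0.140 × (500/715)⁴ × 2.0245 = 0.140 × 0.2391 × 2.0245 = 0.0678.
τ(437 nm) = 0.140 × (500/437)⁴ × 2.0245 = 0.140 × 1.7138 × 2.0245 = 0.4857.
T(715)/T(437) = exp(τ_B − τ_A) = exp(0.4180) = 1.5189.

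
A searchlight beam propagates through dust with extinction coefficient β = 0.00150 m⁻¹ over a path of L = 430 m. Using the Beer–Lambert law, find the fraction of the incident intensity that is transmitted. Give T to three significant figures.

0.525

τ = β·L = 0.00150 × 430 = 0.6450.
T = exp(−0.6450) = 0.5247.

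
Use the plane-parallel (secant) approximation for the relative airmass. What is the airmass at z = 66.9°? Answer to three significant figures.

X = sec z = 1/cos 66.9° = 1/0.3923 = 2.5488.

2.55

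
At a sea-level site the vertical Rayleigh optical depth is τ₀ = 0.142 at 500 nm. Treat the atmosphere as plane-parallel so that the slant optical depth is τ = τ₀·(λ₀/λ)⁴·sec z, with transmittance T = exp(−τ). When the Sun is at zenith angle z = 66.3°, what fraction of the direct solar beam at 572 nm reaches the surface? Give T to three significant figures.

sec 66.3° = 2.4879.
τ = 0.142 × (500/572)⁴ × 2.4879 = 0.142 × 0.5838 × 2.4879 = 0.2063.
T = exp(−0.2063) = 0.8136.

0.814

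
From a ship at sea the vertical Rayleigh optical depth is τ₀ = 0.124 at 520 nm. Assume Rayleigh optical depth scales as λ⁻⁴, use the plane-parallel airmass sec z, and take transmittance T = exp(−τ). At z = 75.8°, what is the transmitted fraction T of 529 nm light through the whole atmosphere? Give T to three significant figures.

sec 75.8° = 4.0765.
τ = 0.124 × (520/529)⁴ × 4.0765 = 0.124 × 0.9337 × 4.0765 = 0.4720.
T = exp(−0.4720) = 0.6238.

0.624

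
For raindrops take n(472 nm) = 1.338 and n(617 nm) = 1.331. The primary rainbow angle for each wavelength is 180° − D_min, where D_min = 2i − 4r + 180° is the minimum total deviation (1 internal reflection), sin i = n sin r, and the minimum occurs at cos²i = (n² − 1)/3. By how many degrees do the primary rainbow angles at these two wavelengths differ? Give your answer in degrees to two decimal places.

At 472 nm (n = 1.338): cos²i = 0.26341 → i = 59.120°, r = 39.899°, D_min = 138.643°, rainbow angle = 41.357°.
At 617 nm (n = 1.331): cos²i = 0.25719 → i = 59.527°, r = 40.356°, D_min = 137.630°, rainbow angle = 42.370°.
Angular width = |41.357° − 42.370°| = 1.013°.

1.01°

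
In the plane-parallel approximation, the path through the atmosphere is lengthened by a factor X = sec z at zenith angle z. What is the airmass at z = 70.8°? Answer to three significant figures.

X = sec z = 1/cos 70.8° = 1/0.3289 = 3.0407.

3.04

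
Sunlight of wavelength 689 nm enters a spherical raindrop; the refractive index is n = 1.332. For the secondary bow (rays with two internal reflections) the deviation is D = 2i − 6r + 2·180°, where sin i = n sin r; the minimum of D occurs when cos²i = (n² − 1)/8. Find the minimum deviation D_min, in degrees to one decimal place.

cos²i = (1.77422 − 1)/8 = 0.09678; i = arccos(0.31109) = 71.875°.
sin r = sin 71.875°/1.332 = 0.71350; r = 45.520°.
D_min = 2·71.875° − 6·45.520° + 360° = 230.628°.

230.6°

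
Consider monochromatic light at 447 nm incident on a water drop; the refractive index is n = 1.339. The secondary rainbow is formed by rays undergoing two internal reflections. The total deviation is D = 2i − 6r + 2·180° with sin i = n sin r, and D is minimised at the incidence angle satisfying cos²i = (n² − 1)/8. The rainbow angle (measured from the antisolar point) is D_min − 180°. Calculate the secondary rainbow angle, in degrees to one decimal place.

cos²i = (1.79292 − 1)/8 = 0.09912; i = arccos(0.31483) = 71.650°.
sin r = sin 71.650°/1.339 = 0.70885; r = 45.141°.
D_min = 2·71.650° − 6·45.141° + 360° = 232.451°.
Rainbow angle = D_min − 180° = 52.451°.

52.5°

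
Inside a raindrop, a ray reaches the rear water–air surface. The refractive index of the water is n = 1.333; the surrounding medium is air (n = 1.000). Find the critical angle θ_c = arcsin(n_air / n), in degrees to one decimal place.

48.6°

sin θ_c = n_air / n = 1.000 / 1.333 = 0.7502.
θ_c = arcsin(0.7502) = 48.61°.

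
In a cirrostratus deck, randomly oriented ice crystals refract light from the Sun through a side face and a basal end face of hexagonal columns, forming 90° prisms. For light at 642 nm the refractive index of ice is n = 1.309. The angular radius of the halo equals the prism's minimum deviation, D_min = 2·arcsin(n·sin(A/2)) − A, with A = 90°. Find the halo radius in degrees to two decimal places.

45.52°

n·sin(A/2) = 1.309 × sin 45° = 1.309 × 0.7071 = 0.9256.
D_min = 2·arcsin(0.9256) − 90° = 2 × 67.759° − 90° = 45.519°.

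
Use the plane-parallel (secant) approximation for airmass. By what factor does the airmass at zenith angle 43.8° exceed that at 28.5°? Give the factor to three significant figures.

1.22

X(43.8°)/X(28.5°) = sec 43.8° / sec 28.5° = cos 28.5° / cos 43.8° = 0.8788/0.7218 = 1.2176.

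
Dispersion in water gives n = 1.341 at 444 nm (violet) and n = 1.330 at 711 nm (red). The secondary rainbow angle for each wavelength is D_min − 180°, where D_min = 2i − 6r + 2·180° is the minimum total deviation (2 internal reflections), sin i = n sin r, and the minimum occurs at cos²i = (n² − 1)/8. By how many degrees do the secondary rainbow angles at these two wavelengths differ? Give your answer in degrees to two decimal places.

2.86°

At 444 nm (n = 1.341): cos²i = 0.09979 → i = 71.586°, r = 45.034°, D_min = 232.966°, rainbow angle = 52.966°.
At 711 nm (n = 1.330): cos²i = 0.09611 → i = 71.940°, r = 45.630°, D_min = 230.101°, rainbow angle = 50.101°.
Angular width = |52.966° − 50.101°| = 2.865°.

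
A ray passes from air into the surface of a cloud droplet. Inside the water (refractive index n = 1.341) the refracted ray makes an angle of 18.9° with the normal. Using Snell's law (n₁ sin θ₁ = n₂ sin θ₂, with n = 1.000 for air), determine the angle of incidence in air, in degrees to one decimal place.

25.7°

Snell: sin θ_i = n · sin θ_r = 1.341 × sin 18.9° = 1.341 × 0.3239 = 0.4344.
θ_i = arcsin(0.4344) = 25.75°.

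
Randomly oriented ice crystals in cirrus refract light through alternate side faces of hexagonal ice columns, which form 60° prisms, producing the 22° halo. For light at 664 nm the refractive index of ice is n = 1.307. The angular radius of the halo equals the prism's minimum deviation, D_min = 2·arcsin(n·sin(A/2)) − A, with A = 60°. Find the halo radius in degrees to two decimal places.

n·sin(A/2) = 1.307 × sin 30° = 1.307 × 0.5000 = 0.6535.
D_min = 2·arcsin(0.6535) − 60° = 2 × 40.806° − 60° = 21.612°.

21.61°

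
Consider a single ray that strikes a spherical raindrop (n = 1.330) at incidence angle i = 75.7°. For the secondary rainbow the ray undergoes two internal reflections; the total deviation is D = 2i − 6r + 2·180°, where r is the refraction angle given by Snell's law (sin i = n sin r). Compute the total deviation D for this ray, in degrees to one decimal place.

230.8°

sin r = sin 75.7° / 1.330 = 0.9690/1.330 = 0.7286; r = 46.77°.
D = 2·75.7° − 6·46.77° + 2·180° = 151.40° − 280.61° + 360° = 230.79°.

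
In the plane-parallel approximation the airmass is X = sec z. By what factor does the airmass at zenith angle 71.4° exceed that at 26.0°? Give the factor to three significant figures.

2.82

X(71.4°)/X(26.0°) = sec 71.4° / sec 26.0° = cos 26.0° / cos 71.4° = 0.8988/0.3190 = 2.8179.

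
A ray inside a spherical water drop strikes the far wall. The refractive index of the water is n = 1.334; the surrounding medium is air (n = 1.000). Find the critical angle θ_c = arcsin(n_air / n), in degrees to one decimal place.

sin θ_c = n_air / n = 1.000 / 1.334 = 0.7496.
θ_c = arcsin(0.7496) = 48.56°.

48.6°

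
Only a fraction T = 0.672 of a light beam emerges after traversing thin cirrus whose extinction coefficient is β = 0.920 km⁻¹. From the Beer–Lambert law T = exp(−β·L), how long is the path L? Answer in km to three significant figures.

0.432 km

Beer–Lambert: T = exp(−βL) ⇒ L = −ln(T)/β = −ln(0.672)/0.920 = 0.3975/0.920 = 0.4321 km.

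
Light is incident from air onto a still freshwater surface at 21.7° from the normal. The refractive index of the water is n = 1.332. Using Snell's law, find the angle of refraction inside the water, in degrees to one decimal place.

16.1°

Snell: sin θ_r = sin θ_i / n = sin 21.7° / 1.332 = 0.3697 / 1.332 = 0.2776.
θ_r = arcsin(0.2776) = 16.12°.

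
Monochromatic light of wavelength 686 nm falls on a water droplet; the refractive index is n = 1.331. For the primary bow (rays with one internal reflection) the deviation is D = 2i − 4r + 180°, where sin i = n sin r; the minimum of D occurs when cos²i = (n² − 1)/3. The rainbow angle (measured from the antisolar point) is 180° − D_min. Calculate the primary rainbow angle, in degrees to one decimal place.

42.4°

cos²i = (1.77156 − 1)/3 = 0.25719; i = arccos(0.50714) = 59.527°.
sin r = sin 59.527°/1.331 = 0.64753; r = 40.356°.
D_min = 2·59.527° − 4·40.356° + 180° = 137.630°.
Rainbow angle = 180° − D_min = 42.370°.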